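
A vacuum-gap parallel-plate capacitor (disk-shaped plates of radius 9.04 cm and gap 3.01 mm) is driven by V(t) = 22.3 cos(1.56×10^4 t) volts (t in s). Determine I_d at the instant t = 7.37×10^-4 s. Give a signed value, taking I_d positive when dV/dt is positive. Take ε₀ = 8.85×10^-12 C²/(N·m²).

2.30×10^-5 A

dV/dt = (22.3)(1.56×10^4)·−sin(11.4972) = 3.050×10^5 V/s.
I_d = C dV/dt with C = ε₀A/d = (8.85×10^-12)(0.02567)/(3.01×10^-3) = 7.547×10^-11 F, so I_d = (7.547×10^-11)(3.050×10^5) = 2.30×10^-5 A.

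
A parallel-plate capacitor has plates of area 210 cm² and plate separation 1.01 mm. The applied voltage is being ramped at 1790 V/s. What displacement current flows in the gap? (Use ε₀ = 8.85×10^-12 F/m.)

C = ε₀A/d = (8.85×10^-12)(0.0210)/(1.01×10^-3) = 1.840×10^-10 F.
I_d = C dV/dt = (1.840×10^-10)(1790) = 3.29×10^-7 A.

3.29×10^-7 A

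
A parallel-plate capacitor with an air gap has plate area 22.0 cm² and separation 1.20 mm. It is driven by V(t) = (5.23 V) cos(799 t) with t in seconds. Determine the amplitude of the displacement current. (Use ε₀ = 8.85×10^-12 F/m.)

6.78×10^-8 A

C = ε₀A/d = (8.85×10^-12)(2.20×10^-3)/(1.20×10^-3) = 1.623×10^-11 F; ω = 799 rad/s.
I_d = C dV/dt, so |I_d|_max = C V₀ ω = (1.623×10^-11)(5.23)(799) = 6.78×10^-8 A.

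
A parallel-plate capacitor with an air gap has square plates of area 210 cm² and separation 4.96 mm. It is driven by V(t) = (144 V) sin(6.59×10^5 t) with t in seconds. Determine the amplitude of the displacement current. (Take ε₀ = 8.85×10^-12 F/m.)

(dE/dt)_max = V₀ω/d = 1.913×10^10 V/(m·s); ω = 6.59×10^5 rad/s.
I_d,max = ε₀ A (dE/dt)_max = (8.85×10^-12)(0.0210)(1.913×10^10) = 3.56×10^-3 A.

3.56×10^-3 A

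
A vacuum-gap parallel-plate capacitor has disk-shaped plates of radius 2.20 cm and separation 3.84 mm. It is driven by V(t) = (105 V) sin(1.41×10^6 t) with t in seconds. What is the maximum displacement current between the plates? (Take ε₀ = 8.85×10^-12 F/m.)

5.19×10^-4 A

(dE/dt)_max = V₀ω/d = 3.855×10^10 V/(m·s); ω = 1.41×10^6 rad/s.
I_d,max = ε₀ A (dE/dt)_max = (8.85×10^-12)(1.521×10^-3)(3.855×10^10) = 5.19×10^-4 A.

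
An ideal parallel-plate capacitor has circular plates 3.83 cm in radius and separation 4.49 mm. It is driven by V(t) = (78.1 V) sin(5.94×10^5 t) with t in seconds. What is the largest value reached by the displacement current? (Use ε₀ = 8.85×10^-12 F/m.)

4.21×10^-4 A

(dE/dt)_max = V₀ω/d = 1.033×10^10 V/(m·s); ω = 5.94×10^5 rad/s.
I_d,max = ε₀ A (dE/dt)_max = (8.85×10^-12)(4.608×10^-3)(1.033×10^10) = 4.21×10^-4 A.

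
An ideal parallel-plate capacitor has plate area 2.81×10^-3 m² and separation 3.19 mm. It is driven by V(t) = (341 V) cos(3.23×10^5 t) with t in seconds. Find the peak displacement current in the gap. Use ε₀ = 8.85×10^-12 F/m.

8.59×10^-4 A

The displacement current equals the conduction current C dV/dt, which peaks at C V₀ ω.
With C = ε₀A/d = (8.85×10^-12)(2.81×10^-3)/(3.19×10^-3) = 7.796×10^-12 F and ω = 3.23×10^5 rad/s, I_d,max = (7.796×10^-12)(341)(3.23×10^5) = 8.59×10^-4 A.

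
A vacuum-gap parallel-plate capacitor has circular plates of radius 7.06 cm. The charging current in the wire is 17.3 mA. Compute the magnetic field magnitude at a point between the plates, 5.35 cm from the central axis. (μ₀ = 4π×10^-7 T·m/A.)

3.71×10^-8 T

No conduction current crosses the gap, so I_d there equals the 0.0173 A in the leads.
∮B·dl = μ₀ I_d,enc with I_d,enc = I_d r²/R² = 9.934×10^-3 A; so B = μ₀ I_d,enc/(2πr) = 3.71×10^-8 T.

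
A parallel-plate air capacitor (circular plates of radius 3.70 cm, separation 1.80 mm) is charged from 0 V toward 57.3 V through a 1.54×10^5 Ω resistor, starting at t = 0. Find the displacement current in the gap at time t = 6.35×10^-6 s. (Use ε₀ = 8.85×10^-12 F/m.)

C = ε₀A/d = (8.85×10^-12)(4.301×10^-3)/(1.80×10^-3) = 2.115×10^-11 F and τ = RC = 3.257×10^-6 s. I_d in the gap equals the RC charging current.
I_d(t) = (V₀/R) e^(−t/τ) = 3.721×10^-4 · e^(−1.950) = 5.29×10^-5 A.

5.29×10^-5 A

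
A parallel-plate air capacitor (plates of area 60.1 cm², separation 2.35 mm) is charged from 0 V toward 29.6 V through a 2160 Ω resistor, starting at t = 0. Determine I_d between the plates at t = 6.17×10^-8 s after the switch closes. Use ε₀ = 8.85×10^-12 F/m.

3.88×10^-3 A

C = ε₀A/d = (8.85×10^-12)(6.01×10^-3)/(2.35×10^-3) = 2.263×10^-11 F and τ = RC = 4.888×10^-8 s. I_d in the gap equals the RC charging current.
I_d(t) = (V₀/R) e^(−t/τ) = 0.01370 · e^(−1.262) = 3.88×10^-3 A.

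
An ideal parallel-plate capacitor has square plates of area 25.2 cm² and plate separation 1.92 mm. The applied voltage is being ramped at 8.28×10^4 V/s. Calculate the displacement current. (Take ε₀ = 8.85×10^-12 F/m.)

E = V/d so dE/dt = (dV/dt)/d = 4.313×10^7 V/(m·s), and I_d = ε₀ A dE/dt = (8.85×10^-12)(2.52×10^-3)(4.313×10^7) = 9.62×10^-7 A.

9.62×10^-7 A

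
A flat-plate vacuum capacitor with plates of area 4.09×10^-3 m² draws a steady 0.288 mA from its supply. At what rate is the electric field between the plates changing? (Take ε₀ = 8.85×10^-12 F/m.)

7.96×10^9 V/(m·s)

By continuity, I_d in the gap equals the 0.288 mA flowing in the wire.
Since I_d = ε₀ A dE/dt, dE/dt = I_d/(ε₀A) = (2.88×10^-4)/((8.85×10^-12)(4.09×10^-3)) = 7.96×10^9 V/(m·s).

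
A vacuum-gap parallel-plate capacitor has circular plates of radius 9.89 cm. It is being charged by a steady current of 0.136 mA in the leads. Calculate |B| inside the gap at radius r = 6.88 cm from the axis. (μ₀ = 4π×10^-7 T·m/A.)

No conduction current crosses the gap, so I_d there equals the 1.36×10^-4 A in the leads.
An Ampèrian loop of radius r encloses a fraction (r/R)² of I_d. Then B·2πr = μ₀ I_d (r/R)², giving B = μ₀ I_d r/(2πR²) = 1.91×10^-10 T.

1.91×10^-10 T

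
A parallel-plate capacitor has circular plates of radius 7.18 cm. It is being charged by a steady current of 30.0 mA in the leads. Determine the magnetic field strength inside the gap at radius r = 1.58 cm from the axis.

1.84×10^-8 T

No conduction current crosses the gap, so I_d there equals the 0.0300 A in the leads.
An Ampèrian loop of radius r encloses a fraction (r/R)² of I_d. Then B·2πr = μ₀ I_d (r/R)², giving B = μ₀ I_d r/(2πR²) = 1.84×10^-8 T.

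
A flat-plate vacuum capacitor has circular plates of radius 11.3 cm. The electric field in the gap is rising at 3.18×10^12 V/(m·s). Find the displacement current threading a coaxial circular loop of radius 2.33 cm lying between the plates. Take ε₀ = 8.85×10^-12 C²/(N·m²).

I_d = ε₀ dΦ_E/dt = ε₀ πR² (dE/dt) = (8.85×10^-12)(0.04011)(3.18×10^12) = 1.129 A through the full plate area.
Since J_d is uniform, the enclosed fraction is (r/R)² = 0.04252, giving I_d,enc = 0.0480 A.

0.0480 A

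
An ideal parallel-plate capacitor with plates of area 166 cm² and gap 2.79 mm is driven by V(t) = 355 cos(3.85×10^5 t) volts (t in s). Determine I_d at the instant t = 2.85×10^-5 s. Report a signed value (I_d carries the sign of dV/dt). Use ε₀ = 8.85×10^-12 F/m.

7.19×10^-3 A

dE/dt = (V₀ω/d)·−sin(ωt) with ωt = 10.9725 rad: (355)(3.85×10^5)(0.9997)/(2.79×10^-3) = 4.897×10^10 V/(m·s).
I_d = ε₀ A dE/dt = (8.85×10^-12)(0.0166)(4.897×10^10) = 7.19×10^-3 A.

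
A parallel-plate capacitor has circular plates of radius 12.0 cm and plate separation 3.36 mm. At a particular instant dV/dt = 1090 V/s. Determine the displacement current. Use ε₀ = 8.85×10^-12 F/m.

1.30×10^-7 A

The field between the plates is E = V/d, so dE/dt = (1090)/(3.36×10^-3 m) = 3.244×10^5 V/(m·s).
I_d = ε₀ A (dE/dt) = (8.85×10^-12)(0.04524)(3.244×10^5) = 1.30×10^-7 A.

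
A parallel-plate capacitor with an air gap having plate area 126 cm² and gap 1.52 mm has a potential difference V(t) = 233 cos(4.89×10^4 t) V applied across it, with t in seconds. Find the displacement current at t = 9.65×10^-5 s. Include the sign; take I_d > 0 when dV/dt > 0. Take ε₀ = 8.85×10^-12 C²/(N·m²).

8.36×10^-4 A

dE/dt = (V₀ω/d)·−sin(ωt) with ωt = 4.71885 rad: (233)(4.89×10^4)(1.000)/(1.52×10^-3) = 7.496×10^9 V/(m·s).
I_d = ε₀ A dE/dt = (8.85×10^-12)(0.0126)(7.496×10^9) = 8.36×10^-4 A.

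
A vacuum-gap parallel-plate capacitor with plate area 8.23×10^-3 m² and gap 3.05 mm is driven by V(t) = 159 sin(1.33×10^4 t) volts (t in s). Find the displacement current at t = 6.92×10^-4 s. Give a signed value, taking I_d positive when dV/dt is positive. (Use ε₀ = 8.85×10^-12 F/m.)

dV/dt = (159)(1.33×10^4)·cos(9.2036) = -2.063×10^6 V/s.
I_d = C dV/dt with C = ε₀A/d = (8.85×10^-12)(8.23×10^-3)/(3.05×10^-3) = 2.388×10^-11 F, so I_d = (2.388×10^-11)(-2.063×10^6) = -4.93×10^-5 A.

-4.93×10^-5 A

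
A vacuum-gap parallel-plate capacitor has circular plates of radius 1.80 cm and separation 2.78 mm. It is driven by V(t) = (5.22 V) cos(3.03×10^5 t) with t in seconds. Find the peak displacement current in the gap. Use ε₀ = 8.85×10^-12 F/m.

5.13×10^-6 A

C = ε₀A/d = (8.85×10^-12)(1.018×10^-3)/(2.78×10^-3) = 3.241×10^-12 F; ω = 3.03×10^5 rad/s.
I_d = C dV/dt, so |I_d|_max = C V₀ ω = (3.241×10^-12)(5.22)(3.03×10^5) = 5.13×10^-6 A.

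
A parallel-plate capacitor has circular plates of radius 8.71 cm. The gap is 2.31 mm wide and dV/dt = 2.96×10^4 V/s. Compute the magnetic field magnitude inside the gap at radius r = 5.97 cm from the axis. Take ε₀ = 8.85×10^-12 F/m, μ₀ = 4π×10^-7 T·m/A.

4.25×10^-12 T

dE/dt = (dV/dt)/d = 1.281×10^7 V/(m·s); I_d = ε₀(πR²)(dE/dt) = (8.85×10^-12)(0.02383)(1.281×10^7) = 2.702×10^-6 A.
∮B·dl = μ₀ I_d,enc with I_d,enc = I_d r²/R² = 1.269×10^-6 A; so B = μ₀ I_d,enc/(2πr) = 4.25×10^-12 T.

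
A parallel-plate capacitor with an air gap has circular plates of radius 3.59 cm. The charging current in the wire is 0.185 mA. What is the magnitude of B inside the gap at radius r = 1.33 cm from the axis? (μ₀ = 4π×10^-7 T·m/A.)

3.82×10^-10 T

Between the plates the displacement current equals the wire current: I_d = 0.185 mA = 1.85×10^-4 A.
An Ampèrian loop of radius r encloses a fraction (r/R)² of I_d. Then B·2πr = μ₀ I_d (r/R)², giving B = μ₀ I_d r/(2πR²) = 3.82×10^-10 T.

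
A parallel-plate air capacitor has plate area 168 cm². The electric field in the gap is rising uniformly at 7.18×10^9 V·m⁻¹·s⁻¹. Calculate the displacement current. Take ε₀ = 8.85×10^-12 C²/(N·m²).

I_d = ε₀ A (dE/dt) = (8.85×10^-12)(0.0168 m²)(7.18×10^9) = 1.07×10^-3 A.

1.07×10^-3 A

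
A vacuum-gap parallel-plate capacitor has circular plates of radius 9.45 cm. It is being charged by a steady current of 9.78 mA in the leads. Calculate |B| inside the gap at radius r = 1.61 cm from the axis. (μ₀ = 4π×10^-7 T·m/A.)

3.53×10^-9 T

By continuity the displacement current in the gap matches the conduction current: I_d = 9.78×10^-3 A.
An Ampèrian loop of radius r encloses a fraction (r/R)² of I_d. Then B·2πr = μ₀ I_d (r/R)², giving B = μ₀ I_d r/(2πR²) = 3.53×10^-9 T.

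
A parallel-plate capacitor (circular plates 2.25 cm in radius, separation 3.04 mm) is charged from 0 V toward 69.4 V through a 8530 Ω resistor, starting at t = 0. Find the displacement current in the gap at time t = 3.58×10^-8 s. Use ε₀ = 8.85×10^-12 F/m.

C = ε₀A/d = (8.85×10^-12)(1.590×10^-3)/(3.04×10^-3) = 4.629×10^-12 F, so τ = RC = 3.949×10^-8 s.
The conduction current is I(t) = (V₀/R) e^(−t/τ), and the displacement current between the plates equals it.
t/τ = 0.9066; I_d = (69.4/8530) · e^(−0.9066) = (8.136×10^-3)(0.4039) = 3.29×10^-3 A.

3.29×10^-3 A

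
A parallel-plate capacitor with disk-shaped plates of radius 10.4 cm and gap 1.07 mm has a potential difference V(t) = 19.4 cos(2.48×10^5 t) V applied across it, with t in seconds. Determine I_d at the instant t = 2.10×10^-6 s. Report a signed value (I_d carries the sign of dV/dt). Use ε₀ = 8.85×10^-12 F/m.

-6.73×10^-4 A

dV/dt = (19.4)(2.48×10^5)·−sin(0.5208) = -2.394×10^6 V/s.
I_d = C dV/dt with C = ε₀A/d = (8.85×10^-12)(0.03398)/(1.07×10^-3) = 2.810×10^-10 F, so I_d = (2.810×10^-10)(-2.394×10^6) = -6.73×10^-4 A.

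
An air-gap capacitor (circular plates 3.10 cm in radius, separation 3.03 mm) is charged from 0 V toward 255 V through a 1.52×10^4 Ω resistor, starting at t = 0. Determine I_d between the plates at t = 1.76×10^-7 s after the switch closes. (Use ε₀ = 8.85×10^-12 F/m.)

4.51×10^-3 A

C = ε₀A/d = (8.85×10^-12)(3.019×10^-3)/(3.03×10^-3) = 8.818×10^-12 F and τ = RC = 1.340×10^-7 s. I_d in the gap equals the RC charging current.
I_d(t) = (V₀/R) e^(−t/τ) = 0.01678 · e^(−1.313) = 4.51×10^-3 A.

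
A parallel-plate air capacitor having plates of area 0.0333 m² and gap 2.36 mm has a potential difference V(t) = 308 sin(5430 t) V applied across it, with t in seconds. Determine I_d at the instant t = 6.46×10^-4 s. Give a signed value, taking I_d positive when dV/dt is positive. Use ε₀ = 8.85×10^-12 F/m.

-1.95×10^-4 A

dV/dt = (308)(5430)·cos(3.50778) = -1.562×10^6 V/s.
I_d = C dV/dt with C = ε₀A/d = (8.85×10^-12)(0.0333)/(2.36×10^-3) = 1.249×10^-10 F, so I_d = (1.249×10^-10)(-1.562×10^6) = -1.95×10^-4 A.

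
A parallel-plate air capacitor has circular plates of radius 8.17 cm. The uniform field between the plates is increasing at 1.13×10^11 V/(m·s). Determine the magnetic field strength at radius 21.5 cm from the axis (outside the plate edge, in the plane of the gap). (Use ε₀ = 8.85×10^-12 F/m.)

1.95×10^-8 T

Through the whole plate area (πR² = 0.02097 m²), I_d = ε₀ πR² dE/dt = 0.02097 A.
For r ≥ R the full I_d is enclosed: B = μ₀ I_d/(2πr) = (4π×10^-7)(0.02097)/(2π·0.215) = 1.95×10^-8 T.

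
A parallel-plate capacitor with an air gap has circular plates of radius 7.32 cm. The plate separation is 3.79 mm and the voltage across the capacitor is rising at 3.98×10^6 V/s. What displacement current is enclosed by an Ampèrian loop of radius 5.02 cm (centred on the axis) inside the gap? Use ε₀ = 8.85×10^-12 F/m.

I_d = C dV/dt with C = ε₀πR²/d = 3.930×10^-11 F, so I_d = (3.930×10^-11)(3.98×10^6) = 1.564×10^-4 A.
Since J_d is uniform, the enclosed fraction is (r/R)² = 0.4703, giving I_d,enc = 7.36×10^-5 A.

7.36×10^-5 A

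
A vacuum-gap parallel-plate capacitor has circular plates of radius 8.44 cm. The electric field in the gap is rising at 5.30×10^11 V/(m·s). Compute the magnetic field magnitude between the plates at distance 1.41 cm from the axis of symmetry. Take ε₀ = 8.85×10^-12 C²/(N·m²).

4.16×10^-8 T

I_d = ε₀ dΦ_E/dt = ε₀ πR² (dE/dt) = (8.85×10^-12)(0.02238)(5.30×10^11) = 0.1050 A through the full plate area.
∮B·dl = μ₀ I_d,enc with I_d,enc = I_d r²/R² = 2.931×10^-3 A; so B = μ₀ I_d,enc/(2πr) = 4.16×10^-8 T.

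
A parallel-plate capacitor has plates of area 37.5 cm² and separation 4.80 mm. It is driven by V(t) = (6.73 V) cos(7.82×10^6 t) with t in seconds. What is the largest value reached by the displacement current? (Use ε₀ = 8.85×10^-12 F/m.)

The displacement current equals the conduction current C dV/dt, which peaks at C V₀ ω.
With C = ε₀A/d = (8.85×10^-12)(3.75×10^-3)/(4.80×10^-3) = 6.914×10^-12 F and ω = 7.82×10^6 rad/s, I_d,max = (6.914×10^-12)(6.73)(7.82×10^6) = 3.64×10^-4 A.

3.64×10^-4 A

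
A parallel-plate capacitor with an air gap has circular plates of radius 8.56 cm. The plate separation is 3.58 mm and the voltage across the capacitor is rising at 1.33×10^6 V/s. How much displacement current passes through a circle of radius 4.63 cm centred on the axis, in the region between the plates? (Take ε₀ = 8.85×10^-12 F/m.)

2.21×10^-5 A

I_d = C dV/dt with C = ε₀πR²/d = 5.691×10^-11 F, so I_d = (5.691×10^-11)(1.33×10^6) = 7.569×10^-5 A.
Through an area πr² the displacement current is I_d·(πr²/πR²) = I_d (r/R)² = 2.21×10^-5 A.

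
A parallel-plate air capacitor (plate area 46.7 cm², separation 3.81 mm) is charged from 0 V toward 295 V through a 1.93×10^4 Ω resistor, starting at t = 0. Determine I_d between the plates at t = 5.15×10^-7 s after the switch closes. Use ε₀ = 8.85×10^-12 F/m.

With C = ε₀A/d = (8.85×10^-12)(4.67×10^-3)/(3.81×10^-3) = 1.085×10^-11 F, the time constant is τ = RC = 2.094×10^-7 s, so t/τ = 2.459 and e^(−t/τ) = 0.08552.
I_d = I_cond = (V₀/R) e^(−t/τ) = (0.01528)(0.08552) = 1.31×10^-3 A.

1.31×10^-3 A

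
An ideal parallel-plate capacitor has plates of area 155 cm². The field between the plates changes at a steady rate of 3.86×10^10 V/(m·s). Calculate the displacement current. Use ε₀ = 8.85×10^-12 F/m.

5.29×10^-3 A

I_d = ε₀ A (dE/dt) = (8.85×10^-12)(0.0155 m²)(3.86×10^10) = 5.29×10^-3 A.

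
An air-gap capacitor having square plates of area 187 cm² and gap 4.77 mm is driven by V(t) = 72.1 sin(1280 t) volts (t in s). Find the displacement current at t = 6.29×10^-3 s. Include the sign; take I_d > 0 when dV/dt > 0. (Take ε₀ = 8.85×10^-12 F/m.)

-6.27×10^-7 A

C = ε₀A/d = (8.85×10^-12)(0.0187)/(4.77×10^-3) = 3.469×10^-11 F. dV/dt = V₀ω·cos(ωt); at ωt = 8.0512 rad this factor is -0.1959.
I_d = C dV/dt = (3.469×10^-11)(72.1)(1280)(-0.1959) = -6.27×10^-7 A.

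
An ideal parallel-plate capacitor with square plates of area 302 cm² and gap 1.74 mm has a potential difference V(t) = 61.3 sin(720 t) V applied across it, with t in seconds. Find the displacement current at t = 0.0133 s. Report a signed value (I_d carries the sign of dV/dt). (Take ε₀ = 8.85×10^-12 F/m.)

-6.70×10^-6 A

C = ε₀A/d = (8.85×10^-12)(0.0302)/(1.74×10^-3) = 1.536×10^-10 F. dV/dt = V₀ω·cos(ωt); at ωt = 9.576 rad this factor is -0.9886.
I_d = C dV/dt = (1.536×10^-10)(61.3)(720)(-0.9886) = -6.70×10^-6 A.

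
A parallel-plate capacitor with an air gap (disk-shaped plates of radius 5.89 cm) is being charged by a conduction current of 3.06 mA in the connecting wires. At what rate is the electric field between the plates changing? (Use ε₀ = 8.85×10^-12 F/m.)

3.17×10^10 V/(m·s)

The displacement current between the plates equals the conduction current, I_d = 3.06 mA.
Inverting I_d = ε₀ A dE/dt gives dE/dt = 3.06×10^-3 / (8.85×10^-12 · 0.01090) = 3.17×10^10 V/(m·s).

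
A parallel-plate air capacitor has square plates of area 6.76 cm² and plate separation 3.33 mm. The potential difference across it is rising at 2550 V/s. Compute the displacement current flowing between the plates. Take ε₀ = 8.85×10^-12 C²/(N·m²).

4.58×10^-9 A

E = V/d so dE/dt = (dV/dt)/d = 7.658×10^5 V/(m·s), and I_d = ε₀ A dE/dt = (8.85×10^-12)(6.76×10^-4)(7.658×10^5) = 4.58×10^-9 A.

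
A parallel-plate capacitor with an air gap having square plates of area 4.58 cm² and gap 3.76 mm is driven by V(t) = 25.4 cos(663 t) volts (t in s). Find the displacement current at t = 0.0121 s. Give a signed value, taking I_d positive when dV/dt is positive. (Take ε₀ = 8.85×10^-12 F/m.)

dV/dt = (25.4)(663)·−sin(8.0223) = -1.660×10^4 V/s.
I_d = C dV/dt with C = ε₀A/d = (8.85×10^-12)(4.58×10^-4)/(3.76×10^-3) = 1.078×10^-12 F, so I_d = (1.078×10^-12)(-1.660×10^4) = -1.79×10^-8 A.

-1.79×10^-8 A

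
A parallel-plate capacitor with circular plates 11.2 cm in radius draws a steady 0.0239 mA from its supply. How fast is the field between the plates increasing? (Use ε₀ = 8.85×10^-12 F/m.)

6.85×10^7 V/(m·s)

Charge continuity gives I_d = I = 2.39×10^-5 A between the plates.
Inverting I_d = ε₀ A dE/dt gives dE/dt = 2.39×10^-5 / (8.85×10^-12 · 0.03941) = 6.85×10^7 V/(m·s).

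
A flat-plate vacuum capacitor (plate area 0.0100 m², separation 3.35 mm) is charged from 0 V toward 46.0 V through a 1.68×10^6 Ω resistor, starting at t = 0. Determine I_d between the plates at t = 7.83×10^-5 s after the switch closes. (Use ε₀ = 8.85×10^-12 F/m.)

4.69×10^-6 A

C = ε₀A/d = (8.85×10^-12)(0.0100)/(3.35×10^-3) = 2.642×10^-11 F and τ = RC = 4.439×10^-5 s. I_d in the gap equals the RC charging current.
I_d(t) = (V₀/R) e^(−t/τ) = 2.738×10^-5 · e^(−1.764) = 4.69×10^-6 A.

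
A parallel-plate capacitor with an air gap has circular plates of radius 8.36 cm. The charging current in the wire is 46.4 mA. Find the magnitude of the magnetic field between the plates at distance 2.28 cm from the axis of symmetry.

No conduction current crosses the gap, so I_d there equals the 0.0464 A in the leads.
For r < R the Ampère–Maxwell law gives B(2πr) = μ₀ I_d (r²/R²), so B = μ₀ I_d r/(2πR²) = (4π×10^-7)(0.0464)(0.0228)/(2π·0.0836²) = 3.03×10^-8 T.

3.03×10^-8 T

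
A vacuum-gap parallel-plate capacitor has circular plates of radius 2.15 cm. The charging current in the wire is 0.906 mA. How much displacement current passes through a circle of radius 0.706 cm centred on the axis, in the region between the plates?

No conduction current crosses the gap, so I_d there equals the 9.06×10^-4 A in the leads.
The field is uniform, so I_d,enc = I_d (r/R)² = (9.06×10^-4)(0.706/2.15)² = 9.77×10^-5 A.

9.77×10^-5 A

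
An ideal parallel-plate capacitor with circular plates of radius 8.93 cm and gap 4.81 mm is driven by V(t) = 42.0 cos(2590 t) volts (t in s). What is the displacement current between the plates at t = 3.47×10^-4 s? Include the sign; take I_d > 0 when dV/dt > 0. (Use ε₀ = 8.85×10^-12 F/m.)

-3.92×10^-6 A

dV/dt = (42.0)(2590)·−sin(0.89873) = -8.512×10^4 V/s.
I_d = C dV/dt with C = ε₀A/d = (8.85×10^-12)(0.02505)/(4.81×10^-3) = 4.609×10^-11 F, so I_d = (4.609×10^-11)(-8.512×10^4) = -3.92×10^-6 A.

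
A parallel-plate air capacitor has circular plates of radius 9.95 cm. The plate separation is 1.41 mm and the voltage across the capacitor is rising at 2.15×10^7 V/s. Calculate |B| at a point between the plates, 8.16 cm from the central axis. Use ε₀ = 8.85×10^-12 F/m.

I_d = C dV/dt with C = ε₀πR²/d = 1.952×10^-10 F, so I_d = (1.952×10^-10)(2.15×10^7) = 4.197×10^-3 A.
∮B·dl = μ₀ I_d,enc with I_d,enc = I_d r²/R² = 2.823×10^-3 A; so B = μ₀ I_d,enc/(2πr) = 6.92×10^-9 T.

6.92×10^-9 T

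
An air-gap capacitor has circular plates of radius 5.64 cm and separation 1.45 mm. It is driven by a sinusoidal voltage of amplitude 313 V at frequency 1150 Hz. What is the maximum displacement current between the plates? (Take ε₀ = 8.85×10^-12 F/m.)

1.38×10^-4 A

C = ε₀A/d = (8.85×10^-12)(9.993×10^-3)/(1.45×10^-3) = 6.099×10^-11 F; ω = 2πf = 7226 rad/s.
I_d = C dV/dt, so |I_d|_max = C V₀ ω = (6.099×10^-11)(313)(7226) = 1.38×10^-4 A.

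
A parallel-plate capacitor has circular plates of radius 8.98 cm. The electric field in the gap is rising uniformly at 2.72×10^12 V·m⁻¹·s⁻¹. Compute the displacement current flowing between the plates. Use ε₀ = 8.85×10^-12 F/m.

I_d = ε₀ A (dE/dt) = (8.85×10^-12)(0.02533 m²)(2.72×10^12) = 0.610 A.

0.610 A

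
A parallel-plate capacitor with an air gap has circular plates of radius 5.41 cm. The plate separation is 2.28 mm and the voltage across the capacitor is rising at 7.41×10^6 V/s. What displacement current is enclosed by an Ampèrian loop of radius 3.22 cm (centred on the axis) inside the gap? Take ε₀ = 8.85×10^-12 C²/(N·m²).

9.37×10^-5 A

With E = V/d, dE/dt = 3.250×10^9 V/(m·s) and πR² = 9.195×10^-3 m², giving I_d = ε₀ πR² dE/dt = 2.645×10^-4 A.
The field is uniform, so I_d,enc = I_d (r/R)² = (2.645×10^-4)(3.22/5.41)² = 9.37×10^-5 A.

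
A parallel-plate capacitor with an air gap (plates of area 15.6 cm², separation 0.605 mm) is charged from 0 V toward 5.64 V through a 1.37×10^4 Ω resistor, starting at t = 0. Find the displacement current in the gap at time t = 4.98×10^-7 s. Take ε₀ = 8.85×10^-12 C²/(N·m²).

8.37×10^-5 A

C = ε₀A/d = (8.85×10^-12)(1.56×10^-3)/(6.05×10^-4) = 2.282×10^-11 F and τ = RC = 3.126×10^-7 s. I_d in the gap equals the RC charging current.
I_d(t) = (V₀/R) e^(−t/τ) = 4.117×10^-4 · e^(−1.593) = 8.37×10^-5 A.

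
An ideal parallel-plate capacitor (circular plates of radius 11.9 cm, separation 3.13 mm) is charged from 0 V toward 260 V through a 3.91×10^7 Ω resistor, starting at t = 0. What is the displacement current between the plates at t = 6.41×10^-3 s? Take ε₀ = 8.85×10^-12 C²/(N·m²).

1.81×10^-6 A

With C = ε₀A/d = (8.85×10^-12)(0.04449)/(3.13×10^-3) = 1.258×10^-10 F, the time constant is τ = RC = 4.919×10^-3 s, so t/τ = 1.303 and e^(−t/τ) = 0.2717.
I_d = I_cond = (V₀/R) e^(−t/τ) = (6.650×10^-6)(0.2717) = 1.81×10^-6 A.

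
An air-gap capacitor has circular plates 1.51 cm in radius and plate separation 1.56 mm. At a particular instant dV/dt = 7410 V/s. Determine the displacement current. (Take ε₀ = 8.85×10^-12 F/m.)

3.01×10^-8 A

The displacement current equals the charging current C dV/dt. With C = ε₀A/d = (8.85×10^-12)(7.163×10^-4)/(1.56×10^-3) = 4.064×10^-12 F, I_d = (4.064×10^-12)(7410) = 3.01×10^-8 A.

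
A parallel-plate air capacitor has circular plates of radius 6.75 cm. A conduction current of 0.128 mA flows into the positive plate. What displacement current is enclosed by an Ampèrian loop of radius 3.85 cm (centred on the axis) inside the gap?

4.16×10^-5 A

Between the plates the displacement current equals the wire current: I_d = 0.128 mA = 1.28×10^-4 A.
Since J_d is uniform, the enclosed fraction is (r/R)² = 0.3253, giving I_d,enc = 4.16×10^-5 A.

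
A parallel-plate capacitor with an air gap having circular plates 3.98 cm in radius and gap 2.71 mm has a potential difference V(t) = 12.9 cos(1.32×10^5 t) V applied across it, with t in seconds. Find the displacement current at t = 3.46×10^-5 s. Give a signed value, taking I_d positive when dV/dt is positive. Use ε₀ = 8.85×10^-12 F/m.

2.74×10^-5 A

dV/dt = (12.9)(1.32×10^5)·−sin(4.5672) = 1.685×10^6 V/s.
I_d = C dV/dt with C = ε₀A/d = (8.85×10^-12)(4.976×10^-3)/(2.71×10^-3) = 1.625×10^-11 F, so I_d = (1.625×10^-11)(1.685×10^6) = 2.74×10^-5 A.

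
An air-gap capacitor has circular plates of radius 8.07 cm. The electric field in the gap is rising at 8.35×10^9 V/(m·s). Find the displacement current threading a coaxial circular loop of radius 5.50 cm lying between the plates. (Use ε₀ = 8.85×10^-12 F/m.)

Total displacement current: I_d = ε₀(πR²)(dE/dt) = (8.85×10^-12)(0.02046)(8.35×10^9) = 1.512×10^-3 A.
The field is uniform, so I_d,enc = I_d (r/R)² = (1.512×10^-3)(5.50/8.07)² = 7.02×10^-4 A.

7.02×10^-4 A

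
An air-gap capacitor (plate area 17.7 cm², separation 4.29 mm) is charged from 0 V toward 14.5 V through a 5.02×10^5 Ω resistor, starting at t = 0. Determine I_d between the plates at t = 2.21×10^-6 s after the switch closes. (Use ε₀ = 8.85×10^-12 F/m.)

C = ε₀A/d = (8.85×10^-12)(1.77×10^-3)/(4.29×10^-3) = 3.651×10^-12 F and τ = RC = 1.833×10^-6 s. I_d in the gap equals the RC charging current.
I_d(t) = (V₀/R) e^(−t/τ) = 2.888×10^-5 · e^(−1.206) = 8.65×10^-6 A.

8.65×10^-6 A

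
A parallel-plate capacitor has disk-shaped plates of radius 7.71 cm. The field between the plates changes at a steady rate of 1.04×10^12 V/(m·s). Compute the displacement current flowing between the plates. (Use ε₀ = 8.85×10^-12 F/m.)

The displacement current is ε₀ times dΦ_E/dt = ε₀ A dE/dt = (8.85×10^-12)(0.01867)(1.04×10^12) = 0.172 A.

0.172 A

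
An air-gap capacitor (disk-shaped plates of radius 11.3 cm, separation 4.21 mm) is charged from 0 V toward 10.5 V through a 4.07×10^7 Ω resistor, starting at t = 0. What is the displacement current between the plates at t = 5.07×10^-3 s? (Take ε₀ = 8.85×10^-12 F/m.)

C = ε₀A/d = (8.85×10^-12)(0.04011)/(4.21×10^-3) = 8.432×10^-11 F and τ = RC = 3.432×10^-3 s. I_d in the gap equals the RC charging current.
I_d(t) = (V₀/R) e^(−t/τ) = 2.580×10^-7 · e^(−1.477) = 5.89×10^-8 A.

5.89×10^-8 A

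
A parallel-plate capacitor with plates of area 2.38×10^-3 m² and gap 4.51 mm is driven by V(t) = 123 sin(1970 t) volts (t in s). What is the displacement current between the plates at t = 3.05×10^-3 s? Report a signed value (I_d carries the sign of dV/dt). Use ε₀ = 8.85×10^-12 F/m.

dE/dt = (V₀ω/d)·cos(ωt) with ωt = 6.0085 rad: (123)(1970)(0.9625)/(4.51×10^-3) = 5.171×10^7 V/(m·s).
I_d = ε₀ A dE/dt = (8.85×10^-12)(2.38×10^-3)(5.171×10^7) = 1.09×10^-6 A.

1.09×10^-6 A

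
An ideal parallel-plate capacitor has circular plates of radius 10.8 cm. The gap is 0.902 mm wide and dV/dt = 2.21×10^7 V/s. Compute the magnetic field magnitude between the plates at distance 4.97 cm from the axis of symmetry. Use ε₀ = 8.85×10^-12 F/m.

6.77×10^-9 T

With E = V/d, dE/dt = 2.450×10^10 V/(m·s) and πR² = 0.03664 m², giving I_d = ε₀ πR² dE/dt = 7.944×10^-3 A.
An Ampèrian loop of radius r encloses a fraction (r/R)² of I_d. Then B·2πr = μ₀ I_d (r/R)², giving B = μ₀ I_d r/(2πR²) = 6.77×10^-9 T.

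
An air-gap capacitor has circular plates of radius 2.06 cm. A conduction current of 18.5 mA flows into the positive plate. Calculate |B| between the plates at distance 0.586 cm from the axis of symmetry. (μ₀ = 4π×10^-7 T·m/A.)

No conduction current crosses the gap, so I_d there equals the 0.0185 A in the leads.
An Ampèrian loop of radius r encloses a fraction (r/R)² of I_d. Then B·2πr = μ₀ I_d (r/R)², giving B = μ₀ I_d r/(2πR²) = 5.11×10^-8 T.

5.11×10^-8 T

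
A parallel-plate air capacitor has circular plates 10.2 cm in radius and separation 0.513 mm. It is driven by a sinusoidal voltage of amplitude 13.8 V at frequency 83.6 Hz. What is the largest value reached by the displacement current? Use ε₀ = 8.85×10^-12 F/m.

The displacement current equals the conduction current C dV/dt, which peaks at C V₀ ω.
With C = ε₀A/d = (8.85×10^-12)(0.03269)/(5.13×10^-4) = 5.640×10^-10 F and ω = 2πf = 525.3 rad/s, I_d,max = (5.640×10^-10)(13.8)(525.3) = 4.09×10^-6 A.

4.09×10^-6 A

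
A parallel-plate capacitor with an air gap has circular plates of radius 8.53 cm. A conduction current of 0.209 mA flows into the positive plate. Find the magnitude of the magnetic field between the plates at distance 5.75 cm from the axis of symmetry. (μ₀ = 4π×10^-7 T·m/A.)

3.30×10^-10 T

Between the plates the displacement current equals the wire current: I_d = 0.209 mA = 2.09×10^-4 A.
An Ampèrian loop of radius r encloses a fraction (r/R)² of I_d. Then B·2πr = μ₀ I_d (r/R)², giving B = μ₀ I_d r/(2πR²) = 3.30×10^-10 T.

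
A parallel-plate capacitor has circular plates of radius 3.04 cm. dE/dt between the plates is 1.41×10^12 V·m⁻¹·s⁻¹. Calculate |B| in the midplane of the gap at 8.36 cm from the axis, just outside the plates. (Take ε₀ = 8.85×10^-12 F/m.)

I_d = ε₀ dΦ_E/dt = ε₀ πR² (dE/dt) = (8.85×10^-12)(2.903×10^-3)(1.41×10^12) = 0.03623 A through the full plate area.
Outside the plates the loop encloses all of I_d, so B·2πr = μ₀ I_d and B = 8.67×10^-8 T.

8.67×10^-8 T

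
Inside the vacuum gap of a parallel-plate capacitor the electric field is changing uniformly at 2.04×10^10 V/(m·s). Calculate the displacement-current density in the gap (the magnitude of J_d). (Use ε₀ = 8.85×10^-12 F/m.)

J_d = ε₀ ∂E/∂t, so J_d = 0.181 A/m².

0.181 A/m²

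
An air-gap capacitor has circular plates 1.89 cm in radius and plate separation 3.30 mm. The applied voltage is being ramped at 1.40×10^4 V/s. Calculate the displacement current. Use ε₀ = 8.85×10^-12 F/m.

The displacement current equals the charging current C dV/dt. With C = ε₀A/d = (8.85×10^-12)(1.122×10^-3)/(3.30×10^-3) = 3.009×10^-12 F, I_d = (3.009×10^-12)(1.40×10^4) = 4.21×10^-8 A.

4.21×10^-8 A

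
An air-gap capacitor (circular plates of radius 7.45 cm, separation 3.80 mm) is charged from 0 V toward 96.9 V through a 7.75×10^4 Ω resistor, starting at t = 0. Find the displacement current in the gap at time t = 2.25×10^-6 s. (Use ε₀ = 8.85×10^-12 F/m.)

C = ε₀A/d = (8.85×10^-12)(0.01744)/(3.80×10^-3) = 4.062×10^-11 F, so τ = RC = 3.148×10^-6 s.
The conduction current is I(t) = (V₀/R) e^(−t/τ), and the displacement current between the plates equals it.
t/τ = 0.7147; I_d = (96.9/7.75×10^4) · e^(−0.7147) = (1.250×10^-3)(0.4893) = 6.12×10^-4 A.

6.12×10^-4 A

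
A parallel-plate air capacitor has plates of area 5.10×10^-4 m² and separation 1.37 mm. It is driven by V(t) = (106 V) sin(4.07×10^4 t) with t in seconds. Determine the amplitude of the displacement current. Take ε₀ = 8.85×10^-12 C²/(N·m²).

C = ε₀A/d = (8.85×10^-12)(5.10×10^-4)/(1.37×10^-3) = 3.295×10^-12 F; ω = 4.07×10^4 rad/s.
I_d = C dV/dt, so |I_d|_max = C V₀ ω = (3.295×10^-12)(106)(4.07×10^4) = 1.42×10^-5 A.

1.42×10^-5 A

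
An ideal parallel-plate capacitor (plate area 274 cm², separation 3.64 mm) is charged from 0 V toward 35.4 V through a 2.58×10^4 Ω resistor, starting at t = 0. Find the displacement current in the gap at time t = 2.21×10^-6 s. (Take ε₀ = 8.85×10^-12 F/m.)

With C = ε₀A/d = (8.85×10^-12)(0.0274)/(3.64×10^-3) = 6.662×10^-11 F, the time constant is τ = RC = 1.719×10^-6 s, so t/τ = 1.286 and e^(−t/τ) = 0.2764.
I_d = I_cond = (V₀/R) e^(−t/τ) = (1.372×10^-3)(0.2764) = 3.79×10^-4 A.

3.79×10^-4 A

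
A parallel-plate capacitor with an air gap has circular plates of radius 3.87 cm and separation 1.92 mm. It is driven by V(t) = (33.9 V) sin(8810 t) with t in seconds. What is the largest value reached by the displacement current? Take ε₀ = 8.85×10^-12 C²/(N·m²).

(dE/dt)_max = V₀ω/d = 1.556×10^8 V/(m·s); ω = 8810 rad/s.
I_d,max = ε₀ A (dE/dt)_max = (8.85×10^-12)(4.705×10^-3)(1.556×10^8) = 6.48×10^-6 A.

6.48×10^-6 A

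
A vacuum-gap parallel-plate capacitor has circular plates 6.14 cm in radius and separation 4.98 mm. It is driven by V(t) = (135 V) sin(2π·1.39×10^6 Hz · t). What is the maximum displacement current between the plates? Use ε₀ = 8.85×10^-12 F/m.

(dE/dt)_max = V₀ω/d = 2.368×10^11 V/(m·s); ω = 2πf = 8.734×10^6 rad/s.
I_d,max = ε₀ A (dE/dt)_max = (8.85×10^-12)(0.01184)(2.368×10^11) = 0.0248 A.

0.0248 A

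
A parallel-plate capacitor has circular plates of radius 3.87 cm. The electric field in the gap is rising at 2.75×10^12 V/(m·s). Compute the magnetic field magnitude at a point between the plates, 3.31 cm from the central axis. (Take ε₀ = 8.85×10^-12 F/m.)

Through the whole plate area (πR² = 4.705×10^-3 m²), I_d = ε₀ πR² dE/dt = 0.1145 A.
For r < R the Ampère–Maxwell law gives B(2πr) = μ₀ I_d (r²/R²), so B = μ₀ I_d r/(2πR²) = (4π×10^-7)(0.1145)(0.0331)/(2π·0.0387²) = 5.06×10^-7 T.

5.06×10^-7 T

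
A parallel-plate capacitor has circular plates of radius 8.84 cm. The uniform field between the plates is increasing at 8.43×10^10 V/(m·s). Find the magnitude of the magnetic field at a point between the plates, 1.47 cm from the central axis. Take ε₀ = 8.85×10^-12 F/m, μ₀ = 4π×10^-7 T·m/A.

6.89×10^-9 T

I_d = ε₀ dΦ_E/dt = ε₀ πR² (dE/dt) = (8.85×10^-12)(0.02455)(8.43×10^10) = 0.01832 A through the full plate area.
∮B·dl = μ₀ I_d,enc with I_d,enc = I_d r²/R² = 5.066×10^-4 A; so B = μ₀ I_d,enc/(2πr) = 6.89×10^-9 T.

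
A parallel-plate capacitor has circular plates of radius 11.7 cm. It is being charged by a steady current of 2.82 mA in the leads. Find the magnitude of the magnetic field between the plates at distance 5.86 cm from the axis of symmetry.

By continuity the displacement current in the gap matches the conduction current: I_d = 2.82×10^-3 A.
For r < R the Ampère–Maxwell law gives B(2πr) = μ₀ I_d (r²/R²), so B = μ₀ I_d r/(2πR²) = (4π×10^-7)(2.82×10^-3)(0.0586)/(2π·0.117²) = 2.41×10^-9 T.

2.41×10^-9 T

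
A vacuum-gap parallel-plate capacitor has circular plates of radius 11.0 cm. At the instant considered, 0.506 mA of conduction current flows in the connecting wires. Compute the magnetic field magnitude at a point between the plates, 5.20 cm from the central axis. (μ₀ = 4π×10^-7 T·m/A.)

4.35×10^-10 T

By continuity the displacement current in the gap matches the conduction current: I_d = 5.06×10^-4 A.
∮B·dl = μ₀ I_d,enc with I_d,enc = I_d r²/R² = 1.131×10^-4 A; so B = μ₀ I_d,enc/(2πr) = 4.35×10^-10 T.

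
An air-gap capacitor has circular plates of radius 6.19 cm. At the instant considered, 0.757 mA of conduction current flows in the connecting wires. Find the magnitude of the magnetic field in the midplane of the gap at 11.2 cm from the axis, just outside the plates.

1.35×10^-9 T

By continuity the displacement current in the gap matches the conduction current: I_d = 7.57×10^-4 A.
With r > R the enclosed displacement current is the full I_d; B = μ₀ I_d / (2πr) = 1.35×10^-9 T.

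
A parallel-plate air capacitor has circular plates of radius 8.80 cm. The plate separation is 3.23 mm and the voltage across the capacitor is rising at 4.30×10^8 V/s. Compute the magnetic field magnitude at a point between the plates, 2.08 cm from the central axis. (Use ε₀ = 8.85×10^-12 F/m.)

With E = V/d, dE/dt = 1.331×10^11 V/(m·s) and πR² = 0.02433 m², giving I_d = ε₀ πR² dE/dt = 0.02866 A.
∮B·dl = μ₀ I_d,enc with I_d,enc = I_d r²/R² = 1.601×10^-3 A; so B = μ₀ I_d,enc/(2πr) = 1.54×10^-8 T.

1.54×10^-8 T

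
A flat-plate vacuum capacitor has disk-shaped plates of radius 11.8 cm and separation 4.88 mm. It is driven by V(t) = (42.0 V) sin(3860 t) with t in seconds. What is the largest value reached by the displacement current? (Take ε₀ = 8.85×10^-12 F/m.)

1.29×10^-5 A

(dE/dt)_max = V₀ω/d = 3.322×10^7 V/(m·s); ω = 3860 rad/s.
I_d,max = ε₀ A (dE/dt)_max = (8.85×10^-12)(0.04374)(3.322×10^7) = 1.29×10^-5 A.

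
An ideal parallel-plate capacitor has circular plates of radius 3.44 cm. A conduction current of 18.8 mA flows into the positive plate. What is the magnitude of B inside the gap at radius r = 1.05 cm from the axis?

By continuity the displacement current in the gap matches the conduction current: I_d = 0.0188 A.
∮B·dl = μ₀ I_d,enc with I_d,enc = I_d r²/R² = 1.752×10^-3 A; so B = μ₀ I_d,enc/(2πr) = 3.34×10^-8 T.

3.34×10^-8 T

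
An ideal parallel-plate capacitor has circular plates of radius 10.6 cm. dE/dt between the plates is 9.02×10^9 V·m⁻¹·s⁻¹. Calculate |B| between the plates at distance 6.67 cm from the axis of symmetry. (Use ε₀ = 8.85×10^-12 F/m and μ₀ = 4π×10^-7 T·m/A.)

3.35×10^-9 T

Through the whole plate area (πR² = 0.03530 m²), I_d = ε₀ πR² dE/dt = 2.818×10^-3 A.
An Ampèrian loop of radius r encloses a fraction (r/R)² of I_d. Then B·2πr = μ₀ I_d (r/R)², giving B = μ₀ I_d r/(2πR²) = 3.35×10^-9 T.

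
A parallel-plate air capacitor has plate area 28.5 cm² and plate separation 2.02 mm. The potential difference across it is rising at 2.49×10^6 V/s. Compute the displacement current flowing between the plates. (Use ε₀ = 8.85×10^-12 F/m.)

3.11×10^-5 A

E = V/d so dE/dt = (dV/dt)/d = 1.233×10^9 V/(m·s), and I_d = ε₀ A dE/dt = (8.85×10^-12)(2.85×10^-3)(1.233×10^9) = 3.11×10^-5 A.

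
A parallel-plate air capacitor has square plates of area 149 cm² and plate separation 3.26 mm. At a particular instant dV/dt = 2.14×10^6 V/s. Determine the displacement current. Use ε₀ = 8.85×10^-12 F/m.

E = V/d so dE/dt = (dV/dt)/d = 6.564×10^8 V/(m·s), and I_d = ε₀ A dE/dt = (8.85×10^-12)(0.0149)(6.564×10^8) = 8.66×10^-5 A.

8.66×10^-5 A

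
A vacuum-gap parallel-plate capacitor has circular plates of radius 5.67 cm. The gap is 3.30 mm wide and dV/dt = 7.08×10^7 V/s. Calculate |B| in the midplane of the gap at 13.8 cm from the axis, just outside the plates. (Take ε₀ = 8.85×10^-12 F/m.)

dE/dt = (dV/dt)/d = 2.145×10^10 V/(m·s); I_d = ε₀(πR²)(dE/dt) = (8.85×10^-12)(0.01010)(2.145×10^10) = 1.917×10^-3 A.
Outside the plates the loop encloses all of I_d, so B·2πr = μ₀ I_d and B = 2.78×10^-9 T.

2.78×10^-9 T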